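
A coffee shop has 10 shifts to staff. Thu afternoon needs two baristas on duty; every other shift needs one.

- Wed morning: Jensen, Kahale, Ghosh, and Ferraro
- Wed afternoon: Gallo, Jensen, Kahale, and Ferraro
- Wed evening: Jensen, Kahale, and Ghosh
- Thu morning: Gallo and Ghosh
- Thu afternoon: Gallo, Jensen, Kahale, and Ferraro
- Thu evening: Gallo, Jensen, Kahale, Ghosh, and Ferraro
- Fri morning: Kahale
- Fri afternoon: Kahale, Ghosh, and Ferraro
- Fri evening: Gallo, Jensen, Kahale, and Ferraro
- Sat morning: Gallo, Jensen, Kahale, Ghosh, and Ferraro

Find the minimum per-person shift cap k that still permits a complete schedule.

With 5 baristas and 11 worker-slots to fill, someone must work at least ⌈11/5⌉ = 3 shifts, so k ≥ 3.
k = 3 works: Wed morning→Jensen, Wed afternoon→Gallo, Wed evening→Jensen, Thu morning→Gallo, Thu afternoon→Kahale+Ferraro, Thu evening→Jensen, Fri morning→Kahale, Fri afternoon→Kahale, Fri evening→Gallo, Sat morning→Ghosh.
Loads: Gallo 3, Jensen 3, Kahale 3, Ghosh 1, Ferraro 1 — all ≤ 3.

3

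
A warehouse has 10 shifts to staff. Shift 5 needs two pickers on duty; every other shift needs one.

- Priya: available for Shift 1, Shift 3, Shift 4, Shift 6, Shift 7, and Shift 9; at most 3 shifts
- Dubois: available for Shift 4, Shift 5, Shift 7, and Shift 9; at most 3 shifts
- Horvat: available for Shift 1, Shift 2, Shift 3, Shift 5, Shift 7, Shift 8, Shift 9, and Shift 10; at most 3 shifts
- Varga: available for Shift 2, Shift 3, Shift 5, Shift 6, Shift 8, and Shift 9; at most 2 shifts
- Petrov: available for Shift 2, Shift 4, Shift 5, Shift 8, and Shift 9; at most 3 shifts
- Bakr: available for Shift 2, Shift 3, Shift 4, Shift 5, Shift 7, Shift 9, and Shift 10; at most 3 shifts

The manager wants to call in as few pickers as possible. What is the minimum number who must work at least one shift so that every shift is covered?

4

11 slots to fill and no one can take more than 3, so at least ⌈11/3⌉ = 4 pickers are needed.
Priya, Dubois, Horvat, and Varga alone can cover everything: Shift 1→Priya, Shift 2→Horvat, Shift 3→Varga, Shift 4→Priya, Shift 5→Dubois+Varga, Shift 6→Priya, Shift 7→Dubois, Shift 8→Horvat, Shift 9→Dubois, Shift 10→Horvat.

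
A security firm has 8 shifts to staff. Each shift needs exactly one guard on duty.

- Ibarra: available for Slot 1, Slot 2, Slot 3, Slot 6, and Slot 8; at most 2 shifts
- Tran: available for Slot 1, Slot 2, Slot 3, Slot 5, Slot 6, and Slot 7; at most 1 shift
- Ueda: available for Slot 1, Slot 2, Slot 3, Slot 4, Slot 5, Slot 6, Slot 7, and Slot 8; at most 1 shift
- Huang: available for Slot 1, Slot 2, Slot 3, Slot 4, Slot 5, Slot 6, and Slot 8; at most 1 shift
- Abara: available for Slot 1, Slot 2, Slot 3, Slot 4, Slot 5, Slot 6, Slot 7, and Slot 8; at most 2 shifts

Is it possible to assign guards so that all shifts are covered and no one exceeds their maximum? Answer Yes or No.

Total capacity is 2+1+1+1+2 = 7 but 8 worker-slots are needed — infeasible.

No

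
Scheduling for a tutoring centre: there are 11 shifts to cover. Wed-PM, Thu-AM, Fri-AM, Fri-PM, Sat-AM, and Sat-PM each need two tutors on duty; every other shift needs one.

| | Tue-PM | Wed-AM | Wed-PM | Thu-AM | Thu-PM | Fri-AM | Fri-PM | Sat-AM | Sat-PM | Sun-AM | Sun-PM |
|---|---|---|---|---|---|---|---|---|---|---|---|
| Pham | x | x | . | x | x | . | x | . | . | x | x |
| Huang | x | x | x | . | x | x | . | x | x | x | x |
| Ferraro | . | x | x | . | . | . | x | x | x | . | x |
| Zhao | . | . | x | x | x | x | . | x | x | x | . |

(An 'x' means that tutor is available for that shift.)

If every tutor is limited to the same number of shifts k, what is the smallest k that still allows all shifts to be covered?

5

With 4 tutors and 17 worker-slots to fill, someone must work at least ⌈17/4⌉ = 5 shifts, so k ≥ 5.
k = 5 works: Tue-PM→Pham, Wed-AM→Pham, Wed-PM→Huang+Ferraro, Thu-AM→Pham+Zhao, Thu-PM→Pham, Fri-AM→Huang+Zhao, Fri-PM→Pham+Ferraro, Sat-AM→Huang+Ferraro, Sat-PM→Huang+Ferraro, Sun-AM→Huang, Sun-PM→Ferraro.
Loads: Pham 5, Huang 5, Ferraro 5, Zhao 2 — all ≤ 5.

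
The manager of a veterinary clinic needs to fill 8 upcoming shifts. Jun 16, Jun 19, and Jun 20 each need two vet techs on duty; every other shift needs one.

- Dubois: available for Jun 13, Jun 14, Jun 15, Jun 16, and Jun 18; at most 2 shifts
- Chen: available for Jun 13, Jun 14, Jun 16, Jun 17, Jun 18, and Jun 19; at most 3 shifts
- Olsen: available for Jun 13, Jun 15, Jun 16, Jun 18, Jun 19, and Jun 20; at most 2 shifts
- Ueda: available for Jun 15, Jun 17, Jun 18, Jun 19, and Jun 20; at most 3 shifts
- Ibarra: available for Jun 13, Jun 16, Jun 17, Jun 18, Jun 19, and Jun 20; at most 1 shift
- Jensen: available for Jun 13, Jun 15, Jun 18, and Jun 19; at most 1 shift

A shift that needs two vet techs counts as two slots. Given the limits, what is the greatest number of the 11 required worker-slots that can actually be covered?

11

Total capacity across all vet techs is 2+3+2+3+1+1 = 12, and 11 slots are needed, so at most 11 can be filled.
An assignment achieving 11: Jun 13→Chen, Jun 14→Dubois, Jun 15→Dubois, Jun 16→Chen+Olsen, Jun 17→Chen, Jun 18→Ueda, Jun 19→Ueda+Ibarra, Jun 20→Olsen+Ueda.
Loads: Dubois 2/2, Chen 3/3, Olsen 2/2, Ueda 3/3, Ibarra 1/1, Jensen 0/1.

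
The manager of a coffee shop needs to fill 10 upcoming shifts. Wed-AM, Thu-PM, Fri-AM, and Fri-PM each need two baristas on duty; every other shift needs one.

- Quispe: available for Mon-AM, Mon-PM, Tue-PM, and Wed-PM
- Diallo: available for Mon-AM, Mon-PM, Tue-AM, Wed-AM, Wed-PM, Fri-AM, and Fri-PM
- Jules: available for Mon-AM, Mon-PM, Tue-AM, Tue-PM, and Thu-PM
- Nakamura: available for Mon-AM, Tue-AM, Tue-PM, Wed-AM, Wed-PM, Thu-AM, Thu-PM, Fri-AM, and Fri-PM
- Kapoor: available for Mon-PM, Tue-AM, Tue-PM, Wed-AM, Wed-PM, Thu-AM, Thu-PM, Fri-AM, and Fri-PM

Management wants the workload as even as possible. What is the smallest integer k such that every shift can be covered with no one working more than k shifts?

With 5 baristas and 14 worker-slots to fill, someone must work at least ⌈14/5⌉ = 3 shifts, so k ≥ 3.
k = 3 works: Mon-AM→Quispe, Mon-PM→Quispe, Tue-AM→Jules, Tue-PM→Quispe, Wed-AM→Diallo+Nakamura, Wed-PM→Kapoor, Thu-AM→Nakamura, Thu-PM→Jules+Nakamura, Fri-AM→Diallo+Kapoor, Fri-PM→Diallo+Kapoor.
Loads: Quispe 3, Diallo 3, Jules 2, Nakamura 3, Kapoor 3 — all ≤ 3.

3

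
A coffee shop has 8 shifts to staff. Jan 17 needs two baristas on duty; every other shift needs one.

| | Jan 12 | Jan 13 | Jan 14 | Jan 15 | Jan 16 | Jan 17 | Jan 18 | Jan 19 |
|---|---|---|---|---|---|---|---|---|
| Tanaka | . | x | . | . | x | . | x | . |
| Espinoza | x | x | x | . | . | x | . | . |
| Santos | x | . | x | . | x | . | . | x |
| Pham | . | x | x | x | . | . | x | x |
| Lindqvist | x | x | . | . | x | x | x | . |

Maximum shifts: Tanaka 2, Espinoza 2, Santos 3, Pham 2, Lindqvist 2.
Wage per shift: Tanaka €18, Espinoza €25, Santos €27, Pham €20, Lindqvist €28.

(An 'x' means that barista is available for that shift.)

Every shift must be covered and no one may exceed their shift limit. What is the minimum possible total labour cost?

Jan 15 can only be covered by Pham, so that assignment is forced.
Jan 17 can only be covered by Espinoza and Lindqvist, so that assignment is forced.
Picking the cheapest available barista for each shift independently would cost €192, but that ignores the shift limits.
An optimal schedule: Jan 12→Espinoza, Jan 13→Pham, Jan 14→Santos, Jan 15→Pham, Jan 16→Tanaka, Jan 17→Espinoza+Lindqvist, Jan 18→Tanaka, Jan 19→Santos.
Total: 25 + 20 + 27 + 20 + 18 + 25 + 28 + 18 + 27 = €208.

€208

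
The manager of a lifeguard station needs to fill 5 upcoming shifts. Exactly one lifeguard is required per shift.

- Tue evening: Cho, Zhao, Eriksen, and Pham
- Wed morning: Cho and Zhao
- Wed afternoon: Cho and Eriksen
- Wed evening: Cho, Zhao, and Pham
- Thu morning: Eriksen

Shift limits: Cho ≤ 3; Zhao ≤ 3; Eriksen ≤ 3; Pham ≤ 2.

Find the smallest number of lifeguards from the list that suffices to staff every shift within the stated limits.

2

5 slots to fill and no one can take more than 3, so at least ⌈5/3⌉ = 2 lifeguards are needed.
Cho and Eriksen alone can cover everything: Tue evening→Cho, Wed morning→Cho, Wed afternoon→Eriksen, Wed evening→Cho, Thu morning→Eriksen.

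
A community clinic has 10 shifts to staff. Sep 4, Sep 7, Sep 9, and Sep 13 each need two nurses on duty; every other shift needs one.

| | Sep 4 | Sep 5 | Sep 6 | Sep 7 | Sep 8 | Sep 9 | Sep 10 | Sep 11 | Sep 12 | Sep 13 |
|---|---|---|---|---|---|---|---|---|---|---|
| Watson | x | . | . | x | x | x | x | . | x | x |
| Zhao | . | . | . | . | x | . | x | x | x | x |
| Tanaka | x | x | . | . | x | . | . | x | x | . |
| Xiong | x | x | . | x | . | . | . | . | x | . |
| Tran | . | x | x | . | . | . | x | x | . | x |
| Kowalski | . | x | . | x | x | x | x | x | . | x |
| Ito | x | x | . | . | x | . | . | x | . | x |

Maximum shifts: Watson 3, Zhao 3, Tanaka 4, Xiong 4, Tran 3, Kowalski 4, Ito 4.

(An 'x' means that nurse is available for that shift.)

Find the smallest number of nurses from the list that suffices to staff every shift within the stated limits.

4

14 slots to fill and no one can take more than 4, so at least ⌈14/4⌉ = 4 nurses are needed.
Watson, Tanaka, Tran, and Kowalski alone can cover everything: Sep 4→Watson+Tanaka, Sep 5→Tanaka, Sep 6→Tran, Sep 7→Watson+Kowalski, Sep 8→Tanaka, Sep 9→Watson+Kowalski, Sep 10→Tran, Sep 11→Kowalski, Sep 12→Tanaka, Sep 13→Tran+Kowalski.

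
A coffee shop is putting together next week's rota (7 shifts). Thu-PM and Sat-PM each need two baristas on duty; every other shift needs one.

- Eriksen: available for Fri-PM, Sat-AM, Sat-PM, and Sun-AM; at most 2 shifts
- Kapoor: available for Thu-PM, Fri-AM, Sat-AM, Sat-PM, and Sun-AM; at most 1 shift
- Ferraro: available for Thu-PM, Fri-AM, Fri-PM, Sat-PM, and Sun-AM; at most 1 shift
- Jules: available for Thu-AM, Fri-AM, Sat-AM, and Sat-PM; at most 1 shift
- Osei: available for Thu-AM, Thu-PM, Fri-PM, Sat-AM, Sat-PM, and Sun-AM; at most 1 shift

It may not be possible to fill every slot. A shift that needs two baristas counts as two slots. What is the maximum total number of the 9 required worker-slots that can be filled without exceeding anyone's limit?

Total capacity across all baristas is 2+1+1+1+1 = 6, and 9 slots are needed, so at most 6 can be filled.
An assignment achieving 6: Thu-AM→Jules, Thu-PM→Kapoor+Ferraro, Fri-PM→Eriksen, Sat-AM→Eriksen, Sun-AM→Osei.
Loads: Eriksen 2/2, Kapoor 1/1, Ferraro 1/1, Jules 1/1, Osei 1/1.

6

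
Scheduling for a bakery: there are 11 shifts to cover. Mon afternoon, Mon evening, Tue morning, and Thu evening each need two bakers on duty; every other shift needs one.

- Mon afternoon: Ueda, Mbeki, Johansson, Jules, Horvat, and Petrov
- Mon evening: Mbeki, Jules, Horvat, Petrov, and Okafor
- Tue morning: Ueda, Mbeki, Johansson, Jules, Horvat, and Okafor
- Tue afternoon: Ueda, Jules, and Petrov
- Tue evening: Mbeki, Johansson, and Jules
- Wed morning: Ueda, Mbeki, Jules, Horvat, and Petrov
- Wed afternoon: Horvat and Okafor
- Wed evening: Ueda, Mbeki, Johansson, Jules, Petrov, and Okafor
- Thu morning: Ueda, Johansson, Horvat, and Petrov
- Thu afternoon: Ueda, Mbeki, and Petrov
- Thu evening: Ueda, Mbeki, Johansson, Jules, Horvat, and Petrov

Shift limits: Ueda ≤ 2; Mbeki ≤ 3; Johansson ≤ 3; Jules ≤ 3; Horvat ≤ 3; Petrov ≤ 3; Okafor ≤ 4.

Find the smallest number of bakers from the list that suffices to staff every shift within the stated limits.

15 slots to fill and no one can take more than 4, so at least ⌈15/4⌉ = 4 bakers are needed.
Any 4 bakers together have capacity at most 4+3+3+3 = 13 < 15 slots, so 4 can never suffice.
Ueda, Mbeki, Johansson, Jules, and Okafor alone can cover everything: Mon afternoon→Johansson+Jules, Mon evening→Mbeki+Okafor, Tue morning→Johansson+Okafor, Tue afternoon→Ueda, Tue evening→Mbeki, Wed morning→Jules, Wed afternoon→Okafor, Wed evening→Okafor, Thu morning→Ueda, Thu afternoon→Mbeki, Thu evening→Johansson+Jules.

5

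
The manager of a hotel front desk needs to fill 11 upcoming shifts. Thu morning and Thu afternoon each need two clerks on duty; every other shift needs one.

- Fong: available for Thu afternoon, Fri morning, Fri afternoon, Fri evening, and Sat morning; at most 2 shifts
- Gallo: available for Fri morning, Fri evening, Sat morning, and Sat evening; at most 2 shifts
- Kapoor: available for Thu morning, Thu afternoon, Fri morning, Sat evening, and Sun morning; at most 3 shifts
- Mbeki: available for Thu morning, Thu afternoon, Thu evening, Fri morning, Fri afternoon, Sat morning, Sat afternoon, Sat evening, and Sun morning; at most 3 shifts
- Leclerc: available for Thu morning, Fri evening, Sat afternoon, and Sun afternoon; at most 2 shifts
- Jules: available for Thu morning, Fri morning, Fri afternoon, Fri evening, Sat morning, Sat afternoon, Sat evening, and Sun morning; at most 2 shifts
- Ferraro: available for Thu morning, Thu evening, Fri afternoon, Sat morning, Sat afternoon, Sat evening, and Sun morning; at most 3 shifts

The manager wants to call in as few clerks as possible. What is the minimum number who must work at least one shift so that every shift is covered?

5

13 slots to fill and no one can take more than 3, so at least ⌈13/3⌉ = 5 clerks are needed.
Fong, Kapoor, Mbeki, Leclerc, and Ferraro alone can cover everything: Thu morning→Kapoor+Ferraro, Thu afternoon→Fong+Kapoor, Thu evening→Mbeki, Fri morning→Kapoor, Fri afternoon→Mbeki, Fri evening→Fong, Sat morning→Mbeki, Sat afternoon→Leclerc, Sat evening→Ferraro, Sun morning→Ferraro, Sun afternoon→Leclerc.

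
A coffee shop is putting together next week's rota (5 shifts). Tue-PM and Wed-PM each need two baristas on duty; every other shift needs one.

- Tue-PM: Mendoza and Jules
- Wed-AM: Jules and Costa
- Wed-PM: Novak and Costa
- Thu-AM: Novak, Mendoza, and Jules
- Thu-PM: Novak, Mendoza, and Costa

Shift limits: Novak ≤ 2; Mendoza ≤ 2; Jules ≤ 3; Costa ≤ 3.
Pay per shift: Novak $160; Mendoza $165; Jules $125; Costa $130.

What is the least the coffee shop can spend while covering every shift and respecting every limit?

$960

Tue-PM can only be covered by Mendoza and Jules, so that assignment is forced.
Wed-PM can only be covered by Novak and Costa, so that assignment is forced.
Picking the cheapest available barista for each shift independently would cost $960, and that bound is achievable.
An optimal schedule: Tue-PM→Jules+Mendoza, Wed-AM→Jules, Wed-PM→Costa+Novak, Thu-AM→Jules, Thu-PM→Costa.
Total: 125 + 165 + 125 + 130 + 160 + 125 + 130 = $960.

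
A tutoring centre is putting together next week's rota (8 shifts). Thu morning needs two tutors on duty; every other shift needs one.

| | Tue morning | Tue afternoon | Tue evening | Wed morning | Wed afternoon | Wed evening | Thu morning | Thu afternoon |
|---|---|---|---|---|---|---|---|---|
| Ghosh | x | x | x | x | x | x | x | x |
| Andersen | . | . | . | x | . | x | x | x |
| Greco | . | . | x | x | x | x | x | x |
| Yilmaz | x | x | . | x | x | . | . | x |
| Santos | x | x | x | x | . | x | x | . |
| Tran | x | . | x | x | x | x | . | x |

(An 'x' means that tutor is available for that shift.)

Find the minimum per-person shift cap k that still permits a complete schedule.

2

With 6 tutors and 9 worker-slots to fill, someone must work at least ⌈9/6⌉ = 2 shifts, so k ≥ 2.
k = 2 works: Tue morning→Ghosh, Tue afternoon→Ghosh, Tue evening→Greco, Wed morning→Yilmaz, Wed afternoon→Greco, Wed evening→Andersen, Thu morning→Andersen+Santos, Thu afternoon→Yilmaz.
Loads: Ghosh 2, Andersen 2, Greco 2, Yilmaz 2, Santos 1, Tran 0 — all ≤ 2.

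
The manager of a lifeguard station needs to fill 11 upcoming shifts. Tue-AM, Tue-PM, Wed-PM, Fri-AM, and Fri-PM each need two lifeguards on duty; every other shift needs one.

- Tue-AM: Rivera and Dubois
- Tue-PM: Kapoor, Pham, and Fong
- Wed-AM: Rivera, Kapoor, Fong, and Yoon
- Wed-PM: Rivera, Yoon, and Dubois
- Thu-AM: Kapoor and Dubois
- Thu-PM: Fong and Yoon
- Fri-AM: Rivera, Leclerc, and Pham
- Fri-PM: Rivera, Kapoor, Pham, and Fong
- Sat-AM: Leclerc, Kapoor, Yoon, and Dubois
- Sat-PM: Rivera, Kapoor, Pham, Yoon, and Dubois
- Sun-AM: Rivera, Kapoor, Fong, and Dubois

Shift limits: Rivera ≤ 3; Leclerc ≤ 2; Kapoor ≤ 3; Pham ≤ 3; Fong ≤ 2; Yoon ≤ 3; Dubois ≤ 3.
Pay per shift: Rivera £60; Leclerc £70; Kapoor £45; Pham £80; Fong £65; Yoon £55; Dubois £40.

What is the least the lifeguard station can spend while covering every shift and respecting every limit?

Tue-AM can only be covered by Rivera and Dubois, so that assignment is forced.
Picking the cheapest available lifeguard for each shift independently would cost £800, but that ignores the shift limits.
An optimal schedule: Tue-AM→Dubois+Rivera, Tue-PM→Kapoor+Fong, Wed-AM→Kapoor, Wed-PM→Dubois+Yoon, Thu-AM→Dubois, Thu-PM→Yoon, Fri-AM→Rivera+Leclerc, Fri-PM→Rivera+Fong, Sat-AM→Leclerc, Sat-PM→Yoon, Sun-AM→Kapoor.
Total: 40 + 60 + 45 + 65 + 45 + 40 + 55 + 40 + 55 + 60 + 70 + 60 + 65 + 70 + 55 + 45 = £870.

£870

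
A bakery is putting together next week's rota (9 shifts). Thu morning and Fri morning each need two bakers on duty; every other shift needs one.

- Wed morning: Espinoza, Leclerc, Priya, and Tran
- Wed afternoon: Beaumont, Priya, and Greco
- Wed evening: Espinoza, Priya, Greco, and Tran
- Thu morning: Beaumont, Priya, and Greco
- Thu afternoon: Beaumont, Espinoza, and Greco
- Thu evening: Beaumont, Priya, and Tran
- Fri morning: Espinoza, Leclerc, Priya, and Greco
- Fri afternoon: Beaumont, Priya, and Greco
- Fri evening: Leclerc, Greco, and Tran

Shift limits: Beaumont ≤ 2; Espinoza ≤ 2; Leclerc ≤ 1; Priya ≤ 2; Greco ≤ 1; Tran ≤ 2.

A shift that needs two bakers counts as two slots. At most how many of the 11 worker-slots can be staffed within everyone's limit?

Total capacity across all bakers is 2+2+1+2+1+2 = 10, and 11 slots are needed, so at most 10 can be filled.
An assignment achieving 10: Wed morning→Tran, Wed afternoon→Beaumont, Wed evening→Tran, Thu morning→Beaumont+Priya, Thu afternoon→Espinoza, Thu evening→Priya, Fri morning→Espinoza, Fri afternoon→Greco, Fri evening→Leclerc.
Loads: Beaumont 2/2, Espinoza 2/2, Leclerc 1/1, Priya 2/2, Greco 1/1, Tran 2/2.

10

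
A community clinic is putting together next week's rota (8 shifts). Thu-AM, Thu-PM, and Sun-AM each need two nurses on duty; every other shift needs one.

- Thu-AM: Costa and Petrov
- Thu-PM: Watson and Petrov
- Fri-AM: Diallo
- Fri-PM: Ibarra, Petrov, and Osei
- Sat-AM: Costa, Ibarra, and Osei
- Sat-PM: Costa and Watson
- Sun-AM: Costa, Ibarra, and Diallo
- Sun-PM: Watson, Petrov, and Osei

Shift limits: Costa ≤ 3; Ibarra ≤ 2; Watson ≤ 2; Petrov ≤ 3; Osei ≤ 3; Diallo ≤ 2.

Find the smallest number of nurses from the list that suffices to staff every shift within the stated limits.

11 slots to fill and no one can take more than 3, so at least ⌈11/3⌉ = 4 nurses are needed.
No set of 4 nurses can cover every shift (each such set leaves at least one shift with no one available or exceeds a cap).
Costa, Ibarra, Watson, Petrov, and Diallo alone can cover everything: Thu-AM→Costa+Petrov, Thu-PM→Watson+Petrov, Fri-AM→Diallo, Fri-PM→Ibarra, Sat-AM→Costa, Sat-PM→Costa, Sun-AM→Ibarra+Diallo, Sun-PM→Watson.

5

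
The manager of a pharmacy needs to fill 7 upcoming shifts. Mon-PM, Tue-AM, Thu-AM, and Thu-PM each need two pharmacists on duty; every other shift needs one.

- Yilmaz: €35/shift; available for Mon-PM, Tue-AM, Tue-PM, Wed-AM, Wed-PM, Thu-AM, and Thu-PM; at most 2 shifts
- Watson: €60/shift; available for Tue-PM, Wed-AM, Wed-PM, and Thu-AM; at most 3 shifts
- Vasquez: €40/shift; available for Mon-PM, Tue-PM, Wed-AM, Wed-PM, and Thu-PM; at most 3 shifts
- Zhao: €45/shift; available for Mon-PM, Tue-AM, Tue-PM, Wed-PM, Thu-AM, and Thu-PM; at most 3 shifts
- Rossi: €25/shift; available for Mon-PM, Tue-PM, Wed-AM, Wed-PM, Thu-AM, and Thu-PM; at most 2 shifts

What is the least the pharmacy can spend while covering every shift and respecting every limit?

€435

Tue-AM can only be covered by Yilmaz and Zhao, so that assignment is forced.
Picking the cheapest available pharmacist for each shift independently would cost €335, but that ignores the shift limits.
An optimal schedule: Mon-PM→Yilmaz+Vasquez, Tue-AM→Yilmaz+Zhao, Tue-PM→Rossi, Wed-AM→Rossi, Wed-PM→Vasquez, Thu-AM→Zhao+Watson, Thu-PM→Vasquez+Zhao.
Total: 35 + 40 + 35 + 45 + 25 + 25 + 40 + 45 + 60 + 40 + 45 = €435.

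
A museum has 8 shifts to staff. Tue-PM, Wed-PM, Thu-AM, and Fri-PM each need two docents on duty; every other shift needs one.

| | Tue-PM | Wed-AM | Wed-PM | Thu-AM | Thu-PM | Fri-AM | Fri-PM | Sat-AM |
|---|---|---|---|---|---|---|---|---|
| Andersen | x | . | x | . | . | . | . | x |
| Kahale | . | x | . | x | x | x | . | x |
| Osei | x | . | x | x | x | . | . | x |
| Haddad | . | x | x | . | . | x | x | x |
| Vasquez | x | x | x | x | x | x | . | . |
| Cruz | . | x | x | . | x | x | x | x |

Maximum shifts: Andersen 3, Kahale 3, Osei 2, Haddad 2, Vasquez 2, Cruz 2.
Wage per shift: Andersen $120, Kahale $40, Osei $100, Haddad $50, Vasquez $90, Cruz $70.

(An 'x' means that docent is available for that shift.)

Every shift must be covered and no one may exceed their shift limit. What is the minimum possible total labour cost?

Fri-PM can only be covered by Haddad and Cruz, so that assignment is forced.
Picking the cheapest available docent for each shift independently would cost $720, but that ignores the shift limits.
An optimal schedule: Tue-PM→Vasquez+Osei, Wed-AM→Kahale, Wed-PM→Osei+Andersen, Thu-AM→Kahale+Vasquez, Thu-PM→Kahale, Fri-AM→Haddad, Fri-PM→Haddad+Cruz, Sat-AM→Cruz.
Total: 90 + 100 + 40 + 100 + 120 + 40 + 90 + 40 + 50 + 50 + 70 + 70 = $860.

$860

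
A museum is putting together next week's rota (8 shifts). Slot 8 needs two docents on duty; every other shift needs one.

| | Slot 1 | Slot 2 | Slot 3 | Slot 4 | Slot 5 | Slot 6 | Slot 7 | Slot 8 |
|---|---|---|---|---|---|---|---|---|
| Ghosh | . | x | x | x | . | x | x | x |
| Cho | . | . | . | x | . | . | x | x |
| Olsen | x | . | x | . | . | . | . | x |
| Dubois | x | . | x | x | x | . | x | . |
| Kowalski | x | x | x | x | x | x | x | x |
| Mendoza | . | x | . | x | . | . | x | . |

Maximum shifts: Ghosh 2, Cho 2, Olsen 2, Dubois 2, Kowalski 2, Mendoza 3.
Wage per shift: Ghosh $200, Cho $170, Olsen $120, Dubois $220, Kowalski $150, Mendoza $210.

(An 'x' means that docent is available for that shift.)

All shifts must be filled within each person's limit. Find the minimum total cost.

Picking the cheapest available docent for each shift independently would cost $1260, but that ignores the shift limits.
An optimal schedule: Slot 1→Olsen, Slot 2→Ghosh, Slot 3→Olsen, Slot 4→Cho, Slot 5→Kowalski, Slot 6→Kowalski, Slot 7→Mendoza, Slot 8→Cho+Ghosh.
Total: 120 + 200 + 120 + 170 + 150 + 150 + 210 + 170 + 200 = $1490.

$1490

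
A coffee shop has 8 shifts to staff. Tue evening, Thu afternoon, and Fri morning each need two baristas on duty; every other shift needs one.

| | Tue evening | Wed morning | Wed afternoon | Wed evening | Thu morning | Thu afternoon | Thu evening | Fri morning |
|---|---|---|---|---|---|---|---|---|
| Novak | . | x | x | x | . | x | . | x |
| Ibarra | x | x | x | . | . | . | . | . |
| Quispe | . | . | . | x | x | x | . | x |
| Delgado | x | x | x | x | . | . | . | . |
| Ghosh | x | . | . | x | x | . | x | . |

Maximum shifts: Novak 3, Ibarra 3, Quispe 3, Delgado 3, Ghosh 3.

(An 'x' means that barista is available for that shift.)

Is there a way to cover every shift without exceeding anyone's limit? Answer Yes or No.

Thu afternoon can only be covered by Novak and Quispe, so that assignment is forced.
Thu evening can only be covered by Ghosh, so that assignment is forced.
Fri morning can only be covered by Novak and Quispe, so that assignment is forced.
One valid schedule: Tue evening→Ibarra+Delgado, Wed morning→Novak, Wed afternoon→Ibarra, Wed evening→Delgado, Thu morning→Quispe, Thu afternoon→Novak+Quispe, Thu evening→Ghosh, Fri morning→Novak+Quispe.
Loads: Novak 3/3, Ibarra 2/3, Quispe 3/3, Delgado 2/3, Ghosh 1/3 — all within limits.

Yes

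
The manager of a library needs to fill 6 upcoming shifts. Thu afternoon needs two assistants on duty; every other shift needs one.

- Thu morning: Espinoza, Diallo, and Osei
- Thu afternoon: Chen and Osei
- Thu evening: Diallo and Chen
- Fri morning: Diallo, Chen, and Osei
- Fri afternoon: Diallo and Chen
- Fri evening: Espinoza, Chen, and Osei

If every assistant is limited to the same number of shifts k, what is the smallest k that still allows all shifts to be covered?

With 4 assistants and 7 worker-slots to fill, someone must work at least ⌈7/4⌉ = 2 shifts, so k ≥ 2.
k = 2 works: Thu morning→Espinoza, Thu afternoon→Chen+Osei, Thu evening→Diallo, Fri morning→Chen, Fri afternoon→Diallo, Fri evening→Espinoza.
Loads: Espinoza 2, Diallo 2, Chen 2, Osei 1 — all ≤ 2.

2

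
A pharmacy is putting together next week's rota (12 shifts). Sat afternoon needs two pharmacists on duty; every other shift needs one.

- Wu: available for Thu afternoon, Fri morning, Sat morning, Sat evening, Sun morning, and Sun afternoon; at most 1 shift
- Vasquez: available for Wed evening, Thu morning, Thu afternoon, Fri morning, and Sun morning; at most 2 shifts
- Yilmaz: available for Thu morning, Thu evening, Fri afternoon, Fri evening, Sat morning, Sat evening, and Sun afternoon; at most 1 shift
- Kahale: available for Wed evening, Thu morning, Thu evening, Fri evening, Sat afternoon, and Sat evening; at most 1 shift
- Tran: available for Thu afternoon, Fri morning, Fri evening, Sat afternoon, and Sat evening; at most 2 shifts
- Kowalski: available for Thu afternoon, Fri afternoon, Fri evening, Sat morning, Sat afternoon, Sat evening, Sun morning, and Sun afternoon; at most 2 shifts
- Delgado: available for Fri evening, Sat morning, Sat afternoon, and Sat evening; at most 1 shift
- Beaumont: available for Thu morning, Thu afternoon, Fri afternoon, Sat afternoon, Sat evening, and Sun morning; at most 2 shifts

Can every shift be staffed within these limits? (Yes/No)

No

Total capacity is 1+2+1+1+2+2+1+2 = 12 but 13 worker-slots are needed — infeasible.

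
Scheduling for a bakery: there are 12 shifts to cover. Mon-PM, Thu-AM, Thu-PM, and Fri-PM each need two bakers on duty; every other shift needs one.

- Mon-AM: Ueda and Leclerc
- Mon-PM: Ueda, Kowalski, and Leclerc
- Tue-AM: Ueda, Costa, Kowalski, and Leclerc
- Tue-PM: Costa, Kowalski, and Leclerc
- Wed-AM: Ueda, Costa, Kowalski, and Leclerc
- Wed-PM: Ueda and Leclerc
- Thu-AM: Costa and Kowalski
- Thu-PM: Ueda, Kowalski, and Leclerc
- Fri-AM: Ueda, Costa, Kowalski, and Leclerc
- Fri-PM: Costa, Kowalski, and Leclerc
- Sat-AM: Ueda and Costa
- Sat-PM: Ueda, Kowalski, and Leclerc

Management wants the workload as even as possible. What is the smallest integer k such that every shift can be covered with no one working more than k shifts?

With 4 bakers and 16 worker-slots to fill, someone must work at least ⌈16/4⌉ = 4 shifts, so k ≥ 4.
k = 4 works: Mon-AM→Ueda, Mon-PM→Ueda+Kowalski, Tue-AM→Costa, Tue-PM→Costa, Wed-AM→Leclerc, Wed-PM→Ueda, Thu-AM→Costa+Kowalski, Thu-PM→Kowalski+Leclerc, Fri-AM→Leclerc, Fri-PM→Costa+Kowalski, Sat-AM→Ueda, Sat-PM→Leclerc.
Loads: Ueda 4, Costa 4, Kowalski 4, Leclerc 4 — all ≤ 4.

4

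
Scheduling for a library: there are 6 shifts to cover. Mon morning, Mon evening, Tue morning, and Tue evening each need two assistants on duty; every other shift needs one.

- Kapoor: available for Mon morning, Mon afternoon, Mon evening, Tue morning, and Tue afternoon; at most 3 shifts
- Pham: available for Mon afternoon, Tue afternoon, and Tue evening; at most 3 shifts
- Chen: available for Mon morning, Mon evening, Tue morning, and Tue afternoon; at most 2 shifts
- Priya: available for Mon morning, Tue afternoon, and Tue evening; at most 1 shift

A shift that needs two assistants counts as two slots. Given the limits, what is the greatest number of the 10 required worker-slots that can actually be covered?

9

Total capacity across all assistants is 3+3+2+1 = 9, and 10 slots are needed, so at most 9 can be filled.
An assignment achieving 9: Mon morning→Kapoor, Mon afternoon→Pham, Mon evening→Kapoor+Chen, Tue morning→Kapoor+Chen, Tue afternoon→Pham, Tue evening→Pham+Priya.
Loads: Kapoor 3/3, Pham 3/3, Chen 2/2, Priya 1/1.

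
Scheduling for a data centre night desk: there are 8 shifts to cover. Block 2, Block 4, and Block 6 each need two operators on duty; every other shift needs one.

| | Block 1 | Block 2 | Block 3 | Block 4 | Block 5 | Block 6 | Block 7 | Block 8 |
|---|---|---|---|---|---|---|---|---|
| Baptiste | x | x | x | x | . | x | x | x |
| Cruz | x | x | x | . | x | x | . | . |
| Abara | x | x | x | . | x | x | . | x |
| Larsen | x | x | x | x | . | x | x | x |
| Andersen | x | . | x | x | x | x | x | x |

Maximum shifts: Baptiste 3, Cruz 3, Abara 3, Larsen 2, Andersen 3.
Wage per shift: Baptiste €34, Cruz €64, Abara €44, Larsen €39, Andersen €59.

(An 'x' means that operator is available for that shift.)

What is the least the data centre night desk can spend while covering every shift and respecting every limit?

Picking the cheapest available operator for each shift independently would cost €399, but that ignores the shift limits.
An optimal schedule: Block 1→Andersen, Block 2→Larsen+Abara, Block 3→Andersen, Block 4→Baptiste+Larsen, Block 5→Abara, Block 6→Abara+Andersen, Block 7→Baptiste, Block 8→Baptiste.
Total: 59 + 39 + 44 + 59 + 34 + 39 + 44 + 44 + 59 + 34 + 34 = €489.

€489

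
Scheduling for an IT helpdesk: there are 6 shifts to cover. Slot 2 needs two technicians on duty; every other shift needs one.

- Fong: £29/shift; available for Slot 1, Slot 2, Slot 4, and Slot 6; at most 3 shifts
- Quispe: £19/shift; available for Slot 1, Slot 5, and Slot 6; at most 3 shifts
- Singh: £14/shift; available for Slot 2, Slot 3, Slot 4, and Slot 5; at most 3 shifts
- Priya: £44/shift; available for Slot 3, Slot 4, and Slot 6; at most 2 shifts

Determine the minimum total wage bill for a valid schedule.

£128

Slot 2 can only be covered by Fong and Singh, so that assignment is forced.
Picking the cheapest available technician for each shift independently would cost £123, but that ignores the shift limits.
An optimal schedule: Slot 1→Quispe, Slot 2→Singh+Fong, Slot 3→Singh, Slot 4→Singh, Slot 5→Quispe, Slot 6→Quispe.
Total: 19 + 14 + 29 + 14 + 14 + 19 + 19 = £128.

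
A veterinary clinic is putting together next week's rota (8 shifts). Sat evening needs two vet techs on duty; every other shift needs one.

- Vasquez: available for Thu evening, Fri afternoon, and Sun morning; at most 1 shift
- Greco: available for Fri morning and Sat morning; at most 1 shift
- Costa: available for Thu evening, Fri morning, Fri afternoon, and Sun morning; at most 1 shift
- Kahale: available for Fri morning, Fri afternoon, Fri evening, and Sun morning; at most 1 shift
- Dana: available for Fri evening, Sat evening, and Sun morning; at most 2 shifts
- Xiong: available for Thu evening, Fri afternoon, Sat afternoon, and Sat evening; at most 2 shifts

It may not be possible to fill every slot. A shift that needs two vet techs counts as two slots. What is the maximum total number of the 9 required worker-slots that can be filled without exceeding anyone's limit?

8

Total capacity across all vet techs is 1+1+1+1+2+2 = 8, and 9 slots are needed, so at most 8 can be filled.
An assignment achieving 8: Thu evening→Vasquez, Fri morning→Costa, Fri evening→Kahale, Sat morning→Greco, Sat afternoon→Xiong, Sat evening→Dana+Xiong, Sun morning→Dana.
Loads: Vasquez 1/1, Greco 1/1, Costa 1/1, Kahale 1/1, Dana 2/2, Xiong 2/2.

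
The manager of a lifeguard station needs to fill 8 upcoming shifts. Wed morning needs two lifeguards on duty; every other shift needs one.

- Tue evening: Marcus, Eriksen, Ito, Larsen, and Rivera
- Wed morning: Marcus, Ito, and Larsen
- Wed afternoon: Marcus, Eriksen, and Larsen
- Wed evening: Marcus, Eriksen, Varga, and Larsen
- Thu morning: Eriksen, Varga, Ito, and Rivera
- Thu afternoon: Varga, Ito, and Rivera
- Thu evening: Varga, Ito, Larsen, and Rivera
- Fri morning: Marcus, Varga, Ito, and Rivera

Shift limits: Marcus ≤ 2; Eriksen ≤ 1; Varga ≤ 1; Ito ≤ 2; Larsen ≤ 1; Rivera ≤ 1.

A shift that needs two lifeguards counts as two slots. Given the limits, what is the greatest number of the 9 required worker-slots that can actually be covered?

8

Total capacity across all lifeguards is 2+1+1+2+1+1 = 8, and 9 slots are needed, so at most 8 can be filled.
An assignment achieving 8: Wed morning→Marcus+Ito, Wed afternoon→Marcus, Wed evening→Eriksen, Thu morning→Ito, Thu afternoon→Varga, Thu evening→Larsen, Fri morning→Rivera.
Loads: Marcus 2/2, Eriksen 1/1, Varga 1/1, Ito 2/2, Larsen 1/1, Rivera 1/1.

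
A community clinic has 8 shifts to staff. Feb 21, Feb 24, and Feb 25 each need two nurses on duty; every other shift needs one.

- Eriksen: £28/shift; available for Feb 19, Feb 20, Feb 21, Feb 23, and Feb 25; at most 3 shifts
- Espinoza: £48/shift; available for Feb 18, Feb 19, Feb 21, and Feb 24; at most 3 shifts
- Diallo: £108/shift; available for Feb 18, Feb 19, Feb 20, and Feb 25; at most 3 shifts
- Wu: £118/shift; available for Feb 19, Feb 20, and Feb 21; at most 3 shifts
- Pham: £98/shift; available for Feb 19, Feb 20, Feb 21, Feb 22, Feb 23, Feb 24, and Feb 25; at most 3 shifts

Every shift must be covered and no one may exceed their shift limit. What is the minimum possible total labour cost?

Feb 22 can only be covered by Pham, so that assignment is forced.
Feb 24 can only be covered by Espinoza and Pham, so that assignment is forced.
Picking the cheapest available nurse for each shift independently would cost £578, but that ignores the shift limits.
An optimal schedule: Feb 18→Espinoza, Feb 19→Diallo, Feb 20→Diallo, Feb 21→Eriksen+Espinoza, Feb 22→Pham, Feb 23→Eriksen, Feb 24→Espinoza+Pham, Feb 25→Eriksen+Pham.
Total: 48 + 108 + 108 + 28 + 48 + 98 + 28 + 48 + 98 + 28 + 98 = £738.

£738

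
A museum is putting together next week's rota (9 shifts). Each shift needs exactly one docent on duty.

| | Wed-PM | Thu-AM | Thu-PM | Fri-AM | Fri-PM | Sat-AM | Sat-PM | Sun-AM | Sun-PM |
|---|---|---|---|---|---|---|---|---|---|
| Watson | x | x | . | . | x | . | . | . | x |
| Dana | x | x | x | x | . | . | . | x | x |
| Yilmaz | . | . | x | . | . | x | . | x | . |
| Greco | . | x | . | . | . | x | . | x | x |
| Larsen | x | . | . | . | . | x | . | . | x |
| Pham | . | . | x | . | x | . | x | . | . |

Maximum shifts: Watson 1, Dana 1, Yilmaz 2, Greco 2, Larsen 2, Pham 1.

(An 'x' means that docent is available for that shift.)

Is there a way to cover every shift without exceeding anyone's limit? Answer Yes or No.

Yes

Fri-AM can only be covered by Dana, so that assignment is forced.
Sat-PM can only be covered by Pham, so that assignment is forced.
One valid schedule: Wed-PM→Larsen, Thu-AM→Greco, Thu-PM→Yilmaz, Fri-AM→Dana, Fri-PM→Watson, Sat-AM→Yilmaz, Sat-PM→Pham, Sun-AM→Greco, Sun-PM→Larsen.
Loads: Watson 1/1, Dana 1/1, Yilmaz 2/2, Greco 2/2, Larsen 2/2, Pham 1/1 — all within limits.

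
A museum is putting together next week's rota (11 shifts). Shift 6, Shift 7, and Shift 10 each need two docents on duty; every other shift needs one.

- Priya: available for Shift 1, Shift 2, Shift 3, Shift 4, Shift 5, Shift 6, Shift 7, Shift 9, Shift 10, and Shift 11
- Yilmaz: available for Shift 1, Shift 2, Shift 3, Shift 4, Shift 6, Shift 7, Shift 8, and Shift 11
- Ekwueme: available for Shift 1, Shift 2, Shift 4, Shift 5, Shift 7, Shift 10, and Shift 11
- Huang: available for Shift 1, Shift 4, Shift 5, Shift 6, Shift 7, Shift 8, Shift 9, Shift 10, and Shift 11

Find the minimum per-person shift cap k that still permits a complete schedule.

4

With 4 docents and 14 worker-slots to fill, someone must work at least ⌈14/4⌉ = 4 shifts, so k ≥ 4.
k = 4 works: Shift 1→Yilmaz, Shift 2→Priya, Shift 3→Priya, Shift 4→Yilmaz, Shift 5→Priya, Shift 6→Yilmaz+Huang, Shift 7→Ekwueme+Huang, Shift 8→Yilmaz, Shift 9→Priya, Shift 10→Ekwueme+Huang, Shift 11→Ekwueme.
Loads: Priya 4, Yilmaz 4, Ekwueme 3, Huang 3 — all ≤ 4.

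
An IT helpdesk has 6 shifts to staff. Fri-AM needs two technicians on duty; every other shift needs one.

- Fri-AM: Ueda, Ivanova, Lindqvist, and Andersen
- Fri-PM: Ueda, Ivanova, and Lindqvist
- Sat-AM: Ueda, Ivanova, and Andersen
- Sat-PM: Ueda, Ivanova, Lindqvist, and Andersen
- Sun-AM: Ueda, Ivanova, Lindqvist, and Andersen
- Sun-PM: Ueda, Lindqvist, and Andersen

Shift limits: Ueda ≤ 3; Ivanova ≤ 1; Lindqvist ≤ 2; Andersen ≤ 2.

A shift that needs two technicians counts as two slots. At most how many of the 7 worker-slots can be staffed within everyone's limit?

Total capacity across all technicians is 3+1+2+2 = 8, and 7 slots are needed, so at most 7 can be filled.
An assignment achieving 7: Fri-AM→Ivanova+Lindqvist, Fri-PM→Ueda, Sat-AM→Ueda, Sat-PM→Lindqvist, Sun-AM→Andersen, Sun-PM→Ueda.
Loads: Ueda 3/3, Ivanova 1/1, Lindqvist 2/2, Andersen 1/2.

7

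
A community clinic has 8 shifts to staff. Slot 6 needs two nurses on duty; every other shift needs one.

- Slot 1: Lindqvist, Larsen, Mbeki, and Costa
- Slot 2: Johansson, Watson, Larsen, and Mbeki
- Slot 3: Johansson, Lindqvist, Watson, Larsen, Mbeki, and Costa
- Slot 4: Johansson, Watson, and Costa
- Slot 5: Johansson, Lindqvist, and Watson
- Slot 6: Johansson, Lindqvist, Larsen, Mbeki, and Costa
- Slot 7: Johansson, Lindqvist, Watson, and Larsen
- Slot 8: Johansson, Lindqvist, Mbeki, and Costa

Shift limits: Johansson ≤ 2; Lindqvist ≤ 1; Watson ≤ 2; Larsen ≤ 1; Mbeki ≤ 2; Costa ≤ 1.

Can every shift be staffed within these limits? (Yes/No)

Yes

One valid schedule: Slot 1→Lindqvist, Slot 2→Watson, Slot 3→Larsen, Slot 4→Johansson, Slot 5→Johansson, Slot 6→Mbeki+Costa, Slot 7→Watson, Slot 8→Mbeki.
Loads: Johansson 2/2, Lindqvist 1/1, Watson 2/2, Larsen 1/1, Mbeki 2/2, Costa 1/1 — all within limits.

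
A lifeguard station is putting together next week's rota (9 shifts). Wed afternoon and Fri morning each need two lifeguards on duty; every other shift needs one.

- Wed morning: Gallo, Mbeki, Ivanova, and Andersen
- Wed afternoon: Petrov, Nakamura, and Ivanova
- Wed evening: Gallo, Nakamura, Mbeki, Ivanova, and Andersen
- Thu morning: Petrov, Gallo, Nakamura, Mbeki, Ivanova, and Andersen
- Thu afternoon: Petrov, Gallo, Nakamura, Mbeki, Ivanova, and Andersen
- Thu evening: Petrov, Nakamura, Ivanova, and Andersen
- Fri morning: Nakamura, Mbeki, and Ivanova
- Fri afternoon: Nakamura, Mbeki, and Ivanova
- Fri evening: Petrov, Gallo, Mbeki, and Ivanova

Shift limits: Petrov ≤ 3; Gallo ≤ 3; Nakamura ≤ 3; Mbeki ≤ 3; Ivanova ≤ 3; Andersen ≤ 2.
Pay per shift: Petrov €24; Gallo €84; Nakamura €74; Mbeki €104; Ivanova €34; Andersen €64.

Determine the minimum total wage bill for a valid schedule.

€524

Picking the cheapest available lifeguard for each shift independently would cost €364, but that ignores the shift limits.
An optimal schedule: Wed morning→Andersen, Wed afternoon→Petrov+Ivanova, Wed evening→Andersen, Thu morning→Nakamura, Thu afternoon→Nakamura, Thu evening→Petrov, Fri morning→Ivanova+Nakamura, Fri afternoon→Ivanova, Fri evening→Petrov.
Total: 64 + 24 + 34 + 64 + 74 + 74 + 24 + 34 + 74 + 34 + 24 = €524.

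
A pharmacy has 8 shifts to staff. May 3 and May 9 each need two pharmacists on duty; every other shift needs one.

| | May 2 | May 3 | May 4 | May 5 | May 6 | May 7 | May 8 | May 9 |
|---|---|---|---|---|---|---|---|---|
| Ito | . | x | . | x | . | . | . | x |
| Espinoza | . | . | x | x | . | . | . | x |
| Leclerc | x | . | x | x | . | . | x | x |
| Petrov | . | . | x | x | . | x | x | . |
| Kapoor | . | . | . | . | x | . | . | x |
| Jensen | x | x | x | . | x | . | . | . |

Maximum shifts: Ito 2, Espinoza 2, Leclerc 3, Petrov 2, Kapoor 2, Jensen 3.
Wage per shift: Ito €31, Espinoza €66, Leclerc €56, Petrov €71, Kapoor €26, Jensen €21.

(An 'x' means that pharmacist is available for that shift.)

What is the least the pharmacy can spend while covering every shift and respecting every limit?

€360

May 3 can only be covered by Ito and Jensen, so that assignment is forced.
May 7 can only be covered by Petrov, so that assignment is forced.
Picking the cheapest available pharmacist for each shift independently would cost €330, but that ignores the shift limits.
An optimal schedule: May 2→Jensen, May 3→Jensen+Ito, May 4→Jensen, May 5→Ito, May 6→Kapoor, May 7→Petrov, May 8→Leclerc, May 9→Kapoor+Leclerc.
Total: 21 + 21 + 31 + 21 + 31 + 26 + 71 + 56 + 26 + 56 = €360.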